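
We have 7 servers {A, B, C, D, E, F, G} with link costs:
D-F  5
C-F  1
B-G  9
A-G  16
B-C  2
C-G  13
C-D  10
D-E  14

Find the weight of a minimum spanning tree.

Sort edges by weight, then run Kruskal:
C-F (1): add — endpoints in different components.
B-C (2): add — endpoints in different components.
D-F (5): add — endpoints in different components.
B-G (9): add — endpoints in different components.
C-D (10): skip — C and D already connected.
C-G (13): skip — C and G already connected.
D-E (14): add — endpoints in different components.
A-G (16): add — endpoints in different components.
MST edges: C-F, B-C, D-F, B-G, D-E, A-G; total weight 1+2+5+9+14+16 = 47.

47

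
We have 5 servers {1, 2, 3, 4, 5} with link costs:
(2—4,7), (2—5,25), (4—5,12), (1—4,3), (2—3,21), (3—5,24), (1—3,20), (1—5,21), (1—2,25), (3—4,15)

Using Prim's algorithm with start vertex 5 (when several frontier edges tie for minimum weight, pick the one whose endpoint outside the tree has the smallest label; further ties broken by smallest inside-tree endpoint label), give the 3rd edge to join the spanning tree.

Prim's algorithm from 5:
Step 1: frontier [4—5 12, 1—5 21, 3—5 24, 2—5 25] → take 4—5 (12); add 4.
Step 2: frontier [1—4 3, 2—4 7, 3—4 15, 1—5 21, 3—5 24, 2—5 25] → take 1—4 (3); add 1.
Step 3: frontier [1—3 20, 1—2 25, 2—4 7, 3—4 15, 3—5 24, 2—5 25] → take 2—4 (7); add 2.
Step 4: frontier [1—3 20, 2—3 21, 3—4 15, 3—5 24] → take 3—4 (15); add 3.
The 3rd edge added is 2—4.

2-4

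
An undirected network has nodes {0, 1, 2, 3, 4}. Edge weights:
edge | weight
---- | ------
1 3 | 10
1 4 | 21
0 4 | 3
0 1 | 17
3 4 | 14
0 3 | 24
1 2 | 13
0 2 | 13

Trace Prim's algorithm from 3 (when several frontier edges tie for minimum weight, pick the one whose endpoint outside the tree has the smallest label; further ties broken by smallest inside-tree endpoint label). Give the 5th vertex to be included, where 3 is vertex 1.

4

Prim, starting at 3.
Step 1: cheapest edge leaving the tree is 1 3 (10); add 1.
Step 2: cheapest edge leaving the tree is 1 2 (13); add 2.
Step 3: cheapest edge leaving the tree is 0 2 (13); add 0.
Step 4: cheapest edge leaving the tree is 0 4 (3); add 4.
Vertex order: 3, 1, 2, 0, 4. The 5th vertex is 4.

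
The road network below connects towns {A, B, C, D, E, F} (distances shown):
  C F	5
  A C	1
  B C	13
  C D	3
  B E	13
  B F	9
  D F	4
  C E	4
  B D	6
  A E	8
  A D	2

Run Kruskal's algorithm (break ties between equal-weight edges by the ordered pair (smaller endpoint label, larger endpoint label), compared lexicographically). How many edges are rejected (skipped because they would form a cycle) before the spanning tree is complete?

Kruskal's algorithm — process edges by increasing weight (ties by edge label):
A C (1): add. Components now {A,C} {B} {D} {E} {F}
A D (2): add. Components now {A,C,D} {B} {E} {F}
C D (3): skip — C and D already connected.
C E (4): add. Components now {A,C,D,E} {B} {F}
D F (4): add. Components now {A,C,D,E,F} {B}
C F (5): skip — C and F already connected.
B D (6): add. Components now {A,B,C,D,E,F}
Edges rejected before the tree was complete: 2.

2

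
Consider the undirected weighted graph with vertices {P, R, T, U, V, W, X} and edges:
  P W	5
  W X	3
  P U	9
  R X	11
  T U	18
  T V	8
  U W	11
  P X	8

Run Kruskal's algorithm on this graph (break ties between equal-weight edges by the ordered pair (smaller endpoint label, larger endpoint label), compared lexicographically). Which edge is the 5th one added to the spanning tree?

R-X

Kruskal's algorithm — process edges by increasing weight (ties by edge label):
W X (3): add — endpoints in different components.
P W (5): add — endpoints in different components.
P X (8): skip — P and X already connected.
T V (8): add — endpoints in different components.
P U (9): add — endpoints in different components.
R X (11): add — endpoints in different components.
U W (11): skip — W and U already connected.
T U (18): add — endpoints in different components.
The 5th edge added is R X.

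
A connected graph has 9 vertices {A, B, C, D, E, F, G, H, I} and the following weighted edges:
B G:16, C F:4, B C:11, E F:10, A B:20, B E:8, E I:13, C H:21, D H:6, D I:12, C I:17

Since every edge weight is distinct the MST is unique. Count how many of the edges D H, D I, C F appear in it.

Kruskal's algorithm — process edges by increasing weight (ties by edge label):
C F (4): add — endpoints in different components.
D H (6): add — endpoints in different components.
B E (8): add — endpoints in different components.
E F (10): add — endpoints in different components.
B C (11): skip — B and C already connected.
D I (12): add — endpoints in different components.
E I (13): add — endpoints in different components.
B G (16): add — endpoints in different components.
C I (17): skip — C and I already connected.
A B (20): add — endpoints in different components.
MST edge set: {C F, D H, B E, E F, D I, E I, B G, A B}.
Of the listed edges, {D H, D I, C F} are in the MST → 3.

3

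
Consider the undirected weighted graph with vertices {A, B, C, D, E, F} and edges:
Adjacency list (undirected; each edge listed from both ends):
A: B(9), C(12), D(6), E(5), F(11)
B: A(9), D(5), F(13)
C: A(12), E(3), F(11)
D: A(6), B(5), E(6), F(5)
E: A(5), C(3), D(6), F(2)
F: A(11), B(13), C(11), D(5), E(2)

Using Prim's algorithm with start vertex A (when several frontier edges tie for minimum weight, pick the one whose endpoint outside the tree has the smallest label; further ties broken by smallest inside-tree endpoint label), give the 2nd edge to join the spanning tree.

Prim's algorithm from A:
Step 1: frontier [A—E 5, A—D 6, A—B 9, A—F 11, A—C 12] → take A—E (5); add E.
Step 2: frontier [A—D 6, A—B 9, A—F 11, A—C 12, E—F 2, C—E 3, D—E 6] → take E—F (2); add F.
Step 3: frontier [A—D 6, A—B 9, A—C 12, C—E 3, D—E 6, D—F 5, C—F 11, B—F 13] → take C—E (3); add C.
Step 4: frontier [A—D 6, A—B 9, D—E 6, D—F 5, B—F 13] → take D—F (5); add D.
Step 5: frontier [A—B 9, B—D 5, B—F 13] → take B—D (5); add B.
The 2nd edge added is E—F.

E-F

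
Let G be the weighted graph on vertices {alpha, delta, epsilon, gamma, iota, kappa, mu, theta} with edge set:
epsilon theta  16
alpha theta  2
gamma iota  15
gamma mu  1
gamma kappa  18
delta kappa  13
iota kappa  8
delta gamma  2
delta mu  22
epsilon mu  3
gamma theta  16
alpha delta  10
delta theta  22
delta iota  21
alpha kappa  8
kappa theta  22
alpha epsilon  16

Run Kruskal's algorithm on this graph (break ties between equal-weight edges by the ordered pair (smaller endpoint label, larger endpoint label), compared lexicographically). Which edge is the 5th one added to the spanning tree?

alpha-kappa

Kruskal's algorithm — process edges by increasing weight (ties by edge label):
gamma mu (1): add — endpoints in different components.
alpha theta (2): add — endpoints in different components.
delta gamma (2): add — endpoints in different components.
epsilon mu (3): add — endpoints in different components.
alpha kappa (8): add — endpoints in different components.
iota kappa (8): add — endpoints in different components.
alpha delta (10): add — endpoints in different components.
The 5th edge added is alpha kappa.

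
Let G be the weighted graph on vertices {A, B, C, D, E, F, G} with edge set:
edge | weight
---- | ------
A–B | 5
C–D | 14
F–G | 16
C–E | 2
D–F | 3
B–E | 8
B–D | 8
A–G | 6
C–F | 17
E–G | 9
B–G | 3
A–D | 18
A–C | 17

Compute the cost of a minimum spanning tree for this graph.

Kruskal's algorithm — process edges by increasing weight (ties by edge label):
C–E (2): add. Components now {A} {B} {C,E} {D} {F} {G}
B–G (3): add. Components now {A} {B,G} {C,E} {D} {F}
D–F (3): add. Components now {A} {B,G} {C,E} {D,F}
A–B (5): add. Components now {A,B,G} {C,E} {D,F}
A–G (6): skip — A and G already connected.
B–D (8): add. Components now {A,B,D,F,G} {C,E}
B–E (8): add. Components now {A,B,C,D,E,F,G}
MST edges: C–E, B–G, D–F, A–B, B–D, B–E; total weight 2+3+3+5+8+8 = 29.

29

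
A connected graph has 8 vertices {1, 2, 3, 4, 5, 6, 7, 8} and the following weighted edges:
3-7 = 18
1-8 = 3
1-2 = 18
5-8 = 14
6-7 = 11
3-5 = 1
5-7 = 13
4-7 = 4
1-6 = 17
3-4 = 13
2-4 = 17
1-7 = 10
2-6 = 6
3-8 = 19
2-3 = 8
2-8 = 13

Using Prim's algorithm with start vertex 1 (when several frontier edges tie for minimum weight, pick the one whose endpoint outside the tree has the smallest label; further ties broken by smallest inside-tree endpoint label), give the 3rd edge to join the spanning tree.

Prim, starting at 1.
Step 1: cheapest edge leaving the tree is 1-8 (3); add 8.
Step 2: cheapest edge leaving the tree is 1-7 (10); add 7.
Step 3: cheapest edge leaving the tree is 4-7 (4); add 4.
Step 4: cheapest edge leaving the tree is 6-7 (11); add 6.
Step 5: cheapest edge leaving the tree is 2-6 (6); add 2.
Step 6: cheapest edge leaving the tree is 2-3 (8); add 3.
Step 7: cheapest edge leaving the tree is 3-5 (1); add 5.
The 3rd edge added is 4-7.

4-7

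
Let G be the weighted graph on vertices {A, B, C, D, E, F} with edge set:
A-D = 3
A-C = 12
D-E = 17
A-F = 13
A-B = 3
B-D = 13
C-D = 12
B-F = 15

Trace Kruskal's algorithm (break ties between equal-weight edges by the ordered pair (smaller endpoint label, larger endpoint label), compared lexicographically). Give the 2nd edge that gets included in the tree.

A-D

Kruskal's algorithm — process edges by increasing weight (ties by edge label):
A-B (3): add. Components now {A,B} {C} {D} {E} {F}
A-D (3): add. Components now {A,B,D} {C} {E} {F}
A-C (12): add. Components now {A,B,C,D} {E} {F}
C-D (12): skip — C and D already connected.
A-F (13): add. Components now {A,B,C,D,F} {E}
B-D (13): skip — B and D already connected.
B-F (15): skip — B and F already connected.
D-E (17): add. Components now {A,B,C,D,E,F}
The 2nd edge added is A-D.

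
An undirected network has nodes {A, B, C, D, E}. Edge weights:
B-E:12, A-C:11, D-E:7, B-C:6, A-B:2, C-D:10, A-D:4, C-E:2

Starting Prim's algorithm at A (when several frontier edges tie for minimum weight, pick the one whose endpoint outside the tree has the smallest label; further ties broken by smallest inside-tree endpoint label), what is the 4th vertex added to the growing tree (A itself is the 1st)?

Grow the tree from A using Prim:
Step 1: cheapest edge leaving the tree is A-B (2); add B.
Step 2: cheapest edge leaving the tree is A-D (4); add D.
Step 3: cheapest edge leaving the tree is B-C (6); add C.
Step 4: cheapest edge leaving the tree is C-E (2); add E.
Vertex order: A, B, D, C, E. The 4th vertex is C.

C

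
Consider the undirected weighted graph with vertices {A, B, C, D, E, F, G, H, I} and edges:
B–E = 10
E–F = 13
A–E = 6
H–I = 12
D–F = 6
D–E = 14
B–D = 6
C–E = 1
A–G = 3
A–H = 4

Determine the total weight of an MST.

Kruskal: consider edges lightest-first.
C–E (1): add — endpoints in different components.
A–G (3): add — endpoints in different components.
A–H (4): add — endpoints in different components.
A–E (6): add — endpoints in different components.
B–D (6): add — endpoints in different components.
D–F (6): add — endpoints in different components.
B–E (10): add — endpoints in different components.
H–I (12): add — endpoints in different components.
MST edges: C–E, A–G, A–H, A–E, B–D, D–F, B–E, H–I; total weight 1+3+4+6+6+6+10+12 = 48.

48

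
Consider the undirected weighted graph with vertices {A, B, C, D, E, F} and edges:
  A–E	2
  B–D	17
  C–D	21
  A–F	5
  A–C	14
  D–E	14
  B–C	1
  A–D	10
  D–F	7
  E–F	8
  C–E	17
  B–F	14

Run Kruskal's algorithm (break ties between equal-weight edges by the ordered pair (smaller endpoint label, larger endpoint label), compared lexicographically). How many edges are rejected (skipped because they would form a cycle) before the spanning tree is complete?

Kruskal: consider edges lightest-first.
B–C (1): add. Components now {A} {B,C} {D} {E} {F}
A–E (2): add. Components now {A,E} {B,C} {D} {F}
A–F (5): add. Components now {A,E,F} {B,C} {D}
D–F (7): add. Components now {A,D,E,F} {B,C}
E–F (8): skip — E and F already connected.
A–D (10): skip — A and D already connected.
A–C (14): add. Components now {A,B,C,D,E,F}
Edges rejected before the tree was complete: 2.

2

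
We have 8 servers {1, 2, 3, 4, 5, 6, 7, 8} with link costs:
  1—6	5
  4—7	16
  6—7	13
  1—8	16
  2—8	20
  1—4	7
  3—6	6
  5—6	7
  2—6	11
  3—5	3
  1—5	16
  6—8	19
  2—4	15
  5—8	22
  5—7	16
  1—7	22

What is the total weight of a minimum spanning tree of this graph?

Prim, starting at 1.
Step 1: cheapest edge leaving the tree is 1—6 (5); add 6.
Step 2: cheapest edge leaving the tree is 3—6 (6); add 3.
Step 3: cheapest edge leaving the tree is 3—5 (3); add 5.
Step 4: cheapest edge leaving the tree is 1—4 (7); add 4.
Step 5: cheapest edge leaving the tree is 2—6 (11); add 2.
Step 6: cheapest edge leaving the tree is 6—7 (13); add 7.
Step 7: cheapest edge leaving the tree is 1—8 (16); add 8.
MST edges: 1—6, 3—6, 3—5, 1—4, 2—6, 6—7, 1—8; total weight 5+6+3+7+11+13+16 = 61.

61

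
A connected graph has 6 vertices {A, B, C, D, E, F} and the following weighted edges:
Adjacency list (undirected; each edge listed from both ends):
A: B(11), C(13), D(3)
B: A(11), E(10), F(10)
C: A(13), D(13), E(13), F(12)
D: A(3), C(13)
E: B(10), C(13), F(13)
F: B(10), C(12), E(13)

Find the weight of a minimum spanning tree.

Grow the tree from E using Prim:
Step 1: cheapest edge leaving the tree is B–E (10); add B.
Step 2: cheapest edge leaving the tree is B–F (10); add F.
Step 3: cheapest edge leaving the tree is A–B (11); add A.
Step 4: cheapest edge leaving the tree is A–D (3); add D.
Step 5: cheapest edge leaving the tree is C–F (12); add C.
MST edges: B–E, B–F, A–B, A–D, C–F; total weight 10+10+11+3+12 = 46.

46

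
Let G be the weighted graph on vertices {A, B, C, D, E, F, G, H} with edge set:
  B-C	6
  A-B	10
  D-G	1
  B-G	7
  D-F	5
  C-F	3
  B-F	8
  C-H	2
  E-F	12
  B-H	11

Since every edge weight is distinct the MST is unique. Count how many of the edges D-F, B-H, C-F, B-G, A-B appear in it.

3

Kruskal's algorithm — process edges by increasing weight (ties by edge label):
D-G (1): add — endpoints in different components.
C-H (2): add — endpoints in different components.
C-F (3): add — endpoints in different components.
D-F (5): add — endpoints in different components.
B-C (6): add — endpoints in different components.
B-G (7): skip — B and G already connected.
B-F (8): skip — B and F already connected.
A-B (10): add — endpoints in different components.
B-H (11): skip — B and H already connected.
E-F (12): add — endpoints in different components.
MST edge set: {D-G, C-H, C-F, D-F, B-C, A-B, E-F}.
Of the listed edges, {D-F, C-F, A-B} are in the MST → 3.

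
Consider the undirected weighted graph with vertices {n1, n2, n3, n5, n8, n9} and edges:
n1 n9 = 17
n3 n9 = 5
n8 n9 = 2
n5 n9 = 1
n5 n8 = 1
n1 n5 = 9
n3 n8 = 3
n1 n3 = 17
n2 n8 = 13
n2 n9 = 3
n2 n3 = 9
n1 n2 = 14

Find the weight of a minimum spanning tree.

Sort edges by weight, then run Kruskal:
n5 n8 (1): add. Components now {n2} {n9} {n5,n8} {n1} {n3}
n5 n9 (1): add. Components now {n2} {n5,n8,n9} {n1} {n3}
n8 n9 (2): skip — n9 and n8 already connected.
n2 n9 (3): add. Components now {n2,n5,n8,n9} {n1} {n3}
n3 n8 (3): add. Components now {n2,n3,n5,n8,n9} {n1}
n3 n9 (5): skip — n9 and n3 already connected.
n1 n5 (9): add. Components now {n1,n2,n3,n5,n8,n9}
MST edges: n5 n8, n5 n9, n2 n9, n3 n8, n1 n5; total weight 1+1+3+3+9 = 17.

17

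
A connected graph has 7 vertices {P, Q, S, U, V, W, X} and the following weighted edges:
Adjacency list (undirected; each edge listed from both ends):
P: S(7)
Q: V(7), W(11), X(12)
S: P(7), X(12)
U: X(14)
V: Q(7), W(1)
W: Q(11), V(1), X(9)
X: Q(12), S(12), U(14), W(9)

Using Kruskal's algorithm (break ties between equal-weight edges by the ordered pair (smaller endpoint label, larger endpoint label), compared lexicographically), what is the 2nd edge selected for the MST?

Kruskal: consider edges lightest-first.
V W (1): add — endpoints in different components.
P S (7): add — endpoints in different components.
Q V (7): add — endpoints in different components.
W X (9): add — endpoints in different components.
Q W (11): skip — Q and W already connected.
Q X (12): skip — X and Q already connected.
S X (12): add — endpoints in different components.
U X (14): add — endpoints in different components.
The 2nd edge added is P S.

P-S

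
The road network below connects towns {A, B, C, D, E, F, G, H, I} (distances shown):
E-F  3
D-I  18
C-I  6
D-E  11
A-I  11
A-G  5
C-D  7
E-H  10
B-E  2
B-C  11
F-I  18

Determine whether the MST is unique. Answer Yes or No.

No

Sort edges by weight, then run Kruskal:
B-E (2): add — endpoints in different components.
E-F (3): add — endpoints in different components.
A-G (5): add — endpoints in different components.
C-I (6): add — endpoints in different components.
C-D (7): add — endpoints in different components.
E-H (10): add — endpoints in different components.
A-I (11): add — endpoints in different components.
B-C (11): add — endpoints in different components.
Non-tree edge D-E has weight 11, equal to the heaviest edge on its tree cycle — swapping gives another MST of the same weight. Not unique.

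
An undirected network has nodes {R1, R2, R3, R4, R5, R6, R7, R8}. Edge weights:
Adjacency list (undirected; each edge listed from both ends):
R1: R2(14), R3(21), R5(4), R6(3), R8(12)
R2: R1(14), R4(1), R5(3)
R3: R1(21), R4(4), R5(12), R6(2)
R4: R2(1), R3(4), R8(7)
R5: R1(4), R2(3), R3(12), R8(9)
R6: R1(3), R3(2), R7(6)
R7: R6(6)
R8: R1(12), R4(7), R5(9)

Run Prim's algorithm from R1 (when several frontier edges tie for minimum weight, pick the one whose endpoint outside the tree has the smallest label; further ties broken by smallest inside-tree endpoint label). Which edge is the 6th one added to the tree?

Grow the tree from R1 using Prim:
Step 1: cheapest edge leaving the tree is R1-R6 (3); add R6.
Step 2: cheapest edge leaving the tree is R3-R6 (2); add R3.
Step 3: cheapest edge leaving the tree is R3-R4 (4); add R4.
Step 4: cheapest edge leaving the tree is R2-R4 (1); add R2.
Step 5: cheapest edge leaving the tree is R2-R5 (3); add R5.
Step 6: cheapest edge leaving the tree is R6-R7 (6); add R7.
Step 7: cheapest edge leaving the tree is R4-R8 (7); add R8.
The 6th edge added is R6-R7.

R6-R7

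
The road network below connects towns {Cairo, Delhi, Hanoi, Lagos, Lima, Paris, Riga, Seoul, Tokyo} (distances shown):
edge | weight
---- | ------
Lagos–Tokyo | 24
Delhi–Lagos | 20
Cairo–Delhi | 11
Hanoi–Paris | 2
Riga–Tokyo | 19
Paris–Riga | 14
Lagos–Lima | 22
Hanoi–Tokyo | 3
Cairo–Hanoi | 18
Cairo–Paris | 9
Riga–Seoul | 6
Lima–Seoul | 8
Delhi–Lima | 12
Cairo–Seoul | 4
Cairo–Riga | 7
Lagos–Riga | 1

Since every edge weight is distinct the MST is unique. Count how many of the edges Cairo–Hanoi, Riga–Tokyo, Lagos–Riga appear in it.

Kruskal: consider edges lightest-first.
Lagos–Riga (1): add — endpoints in different components.
Hanoi–Paris (2): add — endpoints in different components.
Hanoi–Tokyo (3): add — endpoints in different components.
Cairo–Seoul (4): add — endpoints in different components.
Riga–Seoul (6): add — endpoints in different components.
Cairo–Riga (7): skip — Riga and Cairo already connected.
Lima–Seoul (8): add — endpoints in different components.
Cairo–Paris (9): add — endpoints in different components.
Cairo–Delhi (11): add — endpoints in different components.
MST edge set: {Lagos–Riga, Hanoi–Paris, Hanoi–Tokyo, Cairo–Seoul, Riga–Seoul, Lima–Seoul, Cairo–Paris, Cairo–Delhi}.
Of the listed edges, {Lagos–Riga} are in the MST → 1.

1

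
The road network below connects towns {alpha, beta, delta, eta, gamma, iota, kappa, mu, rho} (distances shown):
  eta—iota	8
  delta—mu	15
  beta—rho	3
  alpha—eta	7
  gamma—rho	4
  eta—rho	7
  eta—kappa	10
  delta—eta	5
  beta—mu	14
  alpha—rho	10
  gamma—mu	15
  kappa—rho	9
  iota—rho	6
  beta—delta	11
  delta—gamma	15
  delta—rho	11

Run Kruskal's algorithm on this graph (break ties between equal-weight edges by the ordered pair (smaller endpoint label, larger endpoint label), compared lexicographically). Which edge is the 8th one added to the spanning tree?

Sort edges by weight, then run Kruskal:
beta—rho (3): add — endpoints in different components.
gamma—rho (4): add — endpoints in different components.
delta—eta (5): add — endpoints in different components.
iota—rho (6): add — endpoints in different components.
alpha—eta (7): add — endpoints in different components.
eta—rho (7): add — endpoints in different components.
eta—iota (8): skip — iota and eta already connected.
kappa—rho (9): add — endpoints in different components.
alpha—rho (10): skip — rho and alpha already connected.
eta—kappa (10): skip — kappa and eta already connected.
beta—delta (11): skip — beta and delta already connected.
delta—rho (11): skip — rho and delta already connected.
beta—mu (14): add — endpoints in different components.
The 8th edge added is beta—mu.

beta-mu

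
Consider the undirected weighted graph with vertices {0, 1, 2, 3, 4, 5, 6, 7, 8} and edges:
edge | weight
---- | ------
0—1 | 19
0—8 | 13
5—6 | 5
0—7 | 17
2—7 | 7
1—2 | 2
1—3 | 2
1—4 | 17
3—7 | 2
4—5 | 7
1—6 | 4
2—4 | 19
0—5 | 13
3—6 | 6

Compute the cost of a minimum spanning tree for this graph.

48

Grow the tree from 7 using Prim:
Step 1: cheapest edge leaving the tree is 3—7 (2); add 3.
Step 2: cheapest edge leaving the tree is 1—3 (2); add 1.
Step 3: cheapest edge leaving the tree is 1—2 (2); add 2.
Step 4: cheapest edge leaving the tree is 1—6 (4); add 6.
Step 5: cheapest edge leaving the tree is 5—6 (5); add 5.
Step 6: cheapest edge leaving the tree is 4—5 (7); add 4.
Step 7: cheapest edge leaving the tree is 0—5 (13); add 0.
Step 8: cheapest edge leaving the tree is 0—8 (13); add 8.
MST edges: 3—7, 1—3, 1—2, 1—6, 5—6, 4—5, 0—5, 0—8; total weight 2+2+2+4+5+7+13+13 = 48.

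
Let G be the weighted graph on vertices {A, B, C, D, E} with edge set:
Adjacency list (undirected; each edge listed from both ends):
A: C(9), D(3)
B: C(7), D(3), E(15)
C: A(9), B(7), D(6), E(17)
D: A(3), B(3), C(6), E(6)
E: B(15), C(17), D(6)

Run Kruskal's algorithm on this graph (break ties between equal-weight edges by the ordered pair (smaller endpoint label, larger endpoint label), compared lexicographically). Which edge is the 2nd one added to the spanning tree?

B-D

Sort edges by weight, then run Kruskal:
A D (3): add — endpoints in different components.
B D (3): add — endpoints in different components.
C D (6): add — endpoints in different components.
D E (6): add — endpoints in different components.
The 2nd edge added is B D.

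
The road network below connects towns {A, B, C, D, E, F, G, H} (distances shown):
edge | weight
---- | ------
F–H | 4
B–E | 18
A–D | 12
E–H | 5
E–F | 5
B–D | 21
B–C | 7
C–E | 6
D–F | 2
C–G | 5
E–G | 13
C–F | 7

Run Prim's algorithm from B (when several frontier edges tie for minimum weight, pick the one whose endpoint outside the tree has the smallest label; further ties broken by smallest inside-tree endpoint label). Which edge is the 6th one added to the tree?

Prim, starting at B.
Step 1: cheapest edge leaving the tree is B–C (7); add C.
Step 2: cheapest edge leaving the tree is C–G (5); add G.
Step 3: cheapest edge leaving the tree is C–E (6); add E.
Step 4: cheapest edge leaving the tree is E–F (5); add F.
Step 5: cheapest edge leaving the tree is D–F (2); add D.
Step 6: cheapest edge leaving the tree is F–H (4); add H.
Step 7: cheapest edge leaving the tree is A–D (12); add A.
The 6th edge added is F–H.

F-H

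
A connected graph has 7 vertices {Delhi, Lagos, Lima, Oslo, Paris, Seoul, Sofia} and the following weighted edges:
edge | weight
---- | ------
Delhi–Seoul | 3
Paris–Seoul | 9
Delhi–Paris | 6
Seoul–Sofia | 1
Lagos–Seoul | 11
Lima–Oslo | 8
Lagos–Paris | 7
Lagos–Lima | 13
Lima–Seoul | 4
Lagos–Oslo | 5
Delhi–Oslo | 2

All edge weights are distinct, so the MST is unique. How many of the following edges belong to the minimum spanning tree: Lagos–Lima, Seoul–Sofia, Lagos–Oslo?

2

Kruskal: consider edges lightest-first.
Seoul–Sofia (1): add — endpoints in different components.
Delhi–Oslo (2): add — endpoints in different components.
Delhi–Seoul (3): add — endpoints in different components.
Lima–Seoul (4): add — endpoints in different components.
Lagos–Oslo (5): add — endpoints in different components.
Delhi–Paris (6): add — endpoints in different components.
MST edge set: {Seoul–Sofia, Delhi–Oslo, Delhi–Seoul, Lima–Seoul, Lagos–Oslo, Delhi–Paris}.
Of the listed edges, {Seoul–Sofia, Lagos–Oslo} are in the MST → 2.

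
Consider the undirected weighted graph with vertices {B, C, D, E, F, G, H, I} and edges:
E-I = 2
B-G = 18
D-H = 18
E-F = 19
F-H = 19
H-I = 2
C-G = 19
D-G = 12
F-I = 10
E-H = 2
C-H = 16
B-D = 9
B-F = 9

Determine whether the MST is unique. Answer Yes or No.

No

Kruskal's algorithm — process edges by increasing weight (ties by edge label):
E-H (2): add — endpoints in different components.
E-I (2): add — endpoints in different components.
H-I (2): skip — H and I already connected.
B-D (9): add — endpoints in different components.
B-F (9): add — endpoints in different components.
F-I (10): add — endpoints in different components.
D-G (12): add — endpoints in different components.
C-H (16): add — endpoints in different components.
Non-tree edge H-I has weight 2, equal to the heaviest edge on its tree cycle — swapping gives another MST of the same weight. Not unique.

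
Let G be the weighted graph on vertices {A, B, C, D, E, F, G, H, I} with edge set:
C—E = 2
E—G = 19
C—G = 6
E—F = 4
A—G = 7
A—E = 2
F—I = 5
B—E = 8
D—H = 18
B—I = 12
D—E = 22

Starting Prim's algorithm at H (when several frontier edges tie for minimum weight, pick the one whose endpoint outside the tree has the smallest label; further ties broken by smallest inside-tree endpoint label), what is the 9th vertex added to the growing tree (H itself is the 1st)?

Prim, starting at H.
Step 1: cheapest edge leaving the tree is D—H (18); add D.
Step 2: cheapest edge leaving the tree is D—E (22); add E.
Step 3: cheapest edge leaving the tree is A—E (2); add A.
Step 4: cheapest edge leaving the tree is C—E (2); add C.
Step 5: cheapest edge leaving the tree is E—F (4); add F.
Step 6: cheapest edge leaving the tree is F—I (5); add I.
Step 7: cheapest edge leaving the tree is C—G (6); add G.
Step 8: cheapest edge leaving the tree is B—E (8); add B.
Vertex order: H, D, E, A, C, F, I, G, B. The 9th vertex is B.

B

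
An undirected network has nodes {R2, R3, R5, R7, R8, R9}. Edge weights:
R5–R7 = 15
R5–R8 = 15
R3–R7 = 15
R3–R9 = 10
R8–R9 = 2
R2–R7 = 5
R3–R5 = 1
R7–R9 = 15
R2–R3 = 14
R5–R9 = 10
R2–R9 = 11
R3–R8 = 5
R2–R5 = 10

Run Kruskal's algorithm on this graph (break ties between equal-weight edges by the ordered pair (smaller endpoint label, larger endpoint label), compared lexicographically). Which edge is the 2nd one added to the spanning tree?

Sort edges by weight, then run Kruskal:
R3–R5 (1): add. Components now {R8} {R3,R5} {R7} {R9} {R2}
R8–R9 (2): add. Components now {R8,R9} {R3,R5} {R7} {R2}
R2–R7 (5): add. Components now {R8,R9} {R3,R5} {R2,R7}
R3–R8 (5): add. Components now {R3,R5,R8,R9} {R2,R7}
R2–R5 (10): add. Components now {R2,R3,R5,R7,R8,R9}
The 2nd edge added is R8–R9.

R8-R9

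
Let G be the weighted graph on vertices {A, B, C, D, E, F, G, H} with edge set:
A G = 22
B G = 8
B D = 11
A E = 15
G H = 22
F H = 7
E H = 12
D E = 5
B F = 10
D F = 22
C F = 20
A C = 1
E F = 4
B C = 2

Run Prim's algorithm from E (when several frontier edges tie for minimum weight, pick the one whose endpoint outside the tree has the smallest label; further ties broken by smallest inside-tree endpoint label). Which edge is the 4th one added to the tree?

Grow the tree from E using Prim:
Step 1: frontier [E F 4, D E 5, E H 12, A E 15] → take E F (4); add F.
Step 2: frontier [D E 5, E H 12, A E 15, F H 7, B F 10, C F 20, D F 22] → take D E (5); add D.
Step 3: frontier [B D 11, E H 12, A E 15, F H 7, B F 10, C F 20] → take F H (7); add H.
Step 4: frontier [B D 11, A E 15, B F 10, C F 20, G H 22] → take B F (10); add B.
Step 5: frontier [B C 2, B G 8, A E 15, C F 20, G H 22] → take B C (2); add C.
Step 6: frontier [B G 8, A C 1, A E 15, G H 22] → take A C (1); add A.
Step 7: frontier [A G 22, B G 8, G H 22] → take B G (8); add G.
The 4th edge added is B F.

B-F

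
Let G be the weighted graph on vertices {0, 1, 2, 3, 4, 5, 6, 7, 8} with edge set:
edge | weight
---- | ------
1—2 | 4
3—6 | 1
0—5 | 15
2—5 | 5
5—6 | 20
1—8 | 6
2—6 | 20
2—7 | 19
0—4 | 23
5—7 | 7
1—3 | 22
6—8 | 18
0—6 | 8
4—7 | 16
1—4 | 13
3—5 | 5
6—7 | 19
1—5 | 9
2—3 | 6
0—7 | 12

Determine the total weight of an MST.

49

Sort edges by weight, then run Kruskal:
3—6 (1): add — endpoints in different components.
1—2 (4): add — endpoints in different components.
2—5 (5): add — endpoints in different components.
3—5 (5): add — endpoints in different components.
1—8 (6): add — endpoints in different components.
2—3 (6): skip — 2 and 3 already connected.
5—7 (7): add — endpoints in different components.
0—6 (8): add — endpoints in different components.
1—5 (9): skip — 1 and 5 already connected.
0—7 (12): skip — 0 and 7 already connected.
1—4 (13): add — endpoints in different components.
MST edges: 3—6, 1—2, 2—5, 3—5, 1—8, 5—7, 0—6, 1—4; total weight 1+4+5+5+6+7+8+13 = 49.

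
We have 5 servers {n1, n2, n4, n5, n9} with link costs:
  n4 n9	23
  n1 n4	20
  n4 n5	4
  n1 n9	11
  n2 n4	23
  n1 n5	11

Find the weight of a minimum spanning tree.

49

Kruskal's algorithm — process edges by increasing weight (ties by edge label):
n4 n5 (4): add — endpoints in different components.
n1 n5 (11): add — endpoints in different components.
n1 n9 (11): add — endpoints in different components.
n1 n4 (20): skip — n1 and n4 already connected.
n2 n4 (23): add — endpoints in different components.
MST edges: n4 n5, n1 n5, n1 n9, n2 n4; total weight 4+11+11+23 = 49.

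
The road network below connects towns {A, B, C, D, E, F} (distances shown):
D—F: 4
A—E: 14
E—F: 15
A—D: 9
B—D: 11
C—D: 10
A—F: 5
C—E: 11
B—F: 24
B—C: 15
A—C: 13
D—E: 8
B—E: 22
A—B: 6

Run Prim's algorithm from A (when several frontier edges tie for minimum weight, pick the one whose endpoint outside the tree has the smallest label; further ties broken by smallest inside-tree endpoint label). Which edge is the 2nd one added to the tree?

Prim, starting at A.
Step 1: cheapest edge leaving the tree is A—F (5); add F.
Step 2: cheapest edge leaving the tree is D—F (4); add D.
Step 3: cheapest edge leaving the tree is A—B (6); add B.
Step 4: cheapest edge leaving the tree is D—E (8); add E.
Step 5: cheapest edge leaving the tree is C—D (10); add C.
The 2nd edge added is D—F.

D-F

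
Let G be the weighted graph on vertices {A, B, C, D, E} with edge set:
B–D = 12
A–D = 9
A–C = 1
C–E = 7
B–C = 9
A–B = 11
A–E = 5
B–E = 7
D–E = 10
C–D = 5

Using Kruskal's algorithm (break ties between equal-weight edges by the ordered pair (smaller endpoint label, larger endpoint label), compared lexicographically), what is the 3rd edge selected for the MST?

C-D

Kruskal's algorithm — process edges by increasing weight (ties by edge label):
A–C (1): add. Components now {A,C} {B} {D} {E}
A–E (5): add. Components now {A,C,E} {B} {D}
C–D (5): add. Components now {A,C,D,E} {B}
B–E (7): add. Components now {A,B,C,D,E}
The 3rd edge added is C–D.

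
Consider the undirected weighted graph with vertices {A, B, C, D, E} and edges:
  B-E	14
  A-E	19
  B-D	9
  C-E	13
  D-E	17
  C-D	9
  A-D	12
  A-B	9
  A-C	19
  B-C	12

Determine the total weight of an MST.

Prim, starting at D.
Step 1: frontier [B-D 9, C-D 9, A-D 12, D-E 17] → take B-D (9); add B.
Step 2: frontier [A-B 9, B-C 12, B-E 14, C-D 9, A-D 12, D-E 17] → take A-B (9); add A.
Step 3: frontier [A-C 19, A-E 19, B-C 12, B-E 14, C-D 9, D-E 17] → take C-D (9); add C.
Step 4: frontier [A-E 19, B-E 14, C-E 13, D-E 17] → take C-E (13); add E.
MST edges: B-D, A-B, C-D, C-E; total weight 9+9+9+13 = 40.

40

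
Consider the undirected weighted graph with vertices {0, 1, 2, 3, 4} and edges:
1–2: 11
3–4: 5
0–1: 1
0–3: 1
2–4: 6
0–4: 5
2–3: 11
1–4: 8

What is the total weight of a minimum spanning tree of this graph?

13

Kruskal: consider edges lightest-first.
0–1 (1): add. Components now {0,1} {2} {3} {4}
0–3 (1): add. Components now {0,1,3} {2} {4}
0–4 (5): add. Components now {0,1,3,4} {2}
3–4 (5): skip — 3 and 4 already connected.
2–4 (6): add. Components now {0,1,2,3,4}
MST edges: 0–1, 0–3, 0–4, 2–4; total weight 1+1+5+6 = 13.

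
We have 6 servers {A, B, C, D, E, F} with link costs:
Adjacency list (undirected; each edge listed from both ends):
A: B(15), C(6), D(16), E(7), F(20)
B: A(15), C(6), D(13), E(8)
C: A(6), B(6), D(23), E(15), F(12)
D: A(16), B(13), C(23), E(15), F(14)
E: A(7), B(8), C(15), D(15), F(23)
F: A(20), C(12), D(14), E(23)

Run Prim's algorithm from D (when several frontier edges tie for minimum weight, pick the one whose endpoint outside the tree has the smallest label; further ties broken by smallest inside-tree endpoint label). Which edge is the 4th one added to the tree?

A-E

Grow the tree from D using Prim:
Step 1: frontier [B-D 13, D-F 14, D-E 15, A-D 16, C-D 23] → take B-D (13); add B.
Step 2: frontier [B-C 6, B-E 8, A-B 15, D-F 14, D-E 15, A-D 16, C-D 23] → take B-C (6); add C.
Step 3: frontier [B-E 8, A-B 15, A-C 6, C-F 12, C-E 15, D-F 14, D-E 15, A-D 16] → take A-C (6); add A.
Step 4: frontier [A-E 7, A-F 20, B-E 8, C-F 12, C-E 15, D-F 14, D-E 15] → take A-E (7); add E.
Step 5: frontier [A-F 20, C-F 12, D-F 14, E-F 23] → take C-F (12); add F.
The 4th edge added is A-E.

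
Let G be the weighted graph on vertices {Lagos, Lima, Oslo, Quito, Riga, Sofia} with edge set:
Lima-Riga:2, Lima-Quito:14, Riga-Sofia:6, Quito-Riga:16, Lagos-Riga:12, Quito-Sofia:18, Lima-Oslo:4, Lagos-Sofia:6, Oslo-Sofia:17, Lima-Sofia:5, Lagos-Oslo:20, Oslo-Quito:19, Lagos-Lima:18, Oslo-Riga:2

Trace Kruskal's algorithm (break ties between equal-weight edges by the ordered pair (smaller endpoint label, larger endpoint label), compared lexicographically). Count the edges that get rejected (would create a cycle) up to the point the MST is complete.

3

Sort edges by weight, then run Kruskal:
Lima-Riga (2): add. Components now {Quito} {Sofia} {Lima,Riga} {Oslo} {Lagos}
Oslo-Riga (2): add. Components now {Quito} {Sofia} {Lima,Oslo,Riga} {Lagos}
Lima-Oslo (4): skip — Lima and Oslo already connected.
Lima-Sofia (5): add. Components now {Quito} {Lima,Oslo,Riga,Sofia} {Lagos}
Lagos-Sofia (6): add. Components now {Quito} {Lagos,Lima,Oslo,Riga,Sofia}
Riga-Sofia (6): skip — Sofia and Riga already connected.
Lagos-Riga (12): skip — Riga and Lagos already connected.
Lima-Quito (14): add. Components now {Lagos,Lima,Oslo,Quito,Riga,Sofia}
Edges rejected before the tree was complete: 3.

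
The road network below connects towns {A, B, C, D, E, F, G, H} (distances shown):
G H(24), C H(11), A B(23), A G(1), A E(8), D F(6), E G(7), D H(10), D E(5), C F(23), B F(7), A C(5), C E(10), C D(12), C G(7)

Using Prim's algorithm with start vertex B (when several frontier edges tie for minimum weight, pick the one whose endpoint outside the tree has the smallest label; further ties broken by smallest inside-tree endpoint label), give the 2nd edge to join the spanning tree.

Prim, starting at B.
Step 1: cheapest edge leaving the tree is B F (7); add F.
Step 2: cheapest edge leaving the tree is D F (6); add D.
Step 3: cheapest edge leaving the tree is D E (5); add E.
Step 4: cheapest edge leaving the tree is E G (7); add G.
Step 5: cheapest edge leaving the tree is A G (1); add A.
Step 6: cheapest edge leaving the tree is A C (5); add C.
Step 7: cheapest edge leaving the tree is D H (10); add H.
The 2nd edge added is D F.

D-F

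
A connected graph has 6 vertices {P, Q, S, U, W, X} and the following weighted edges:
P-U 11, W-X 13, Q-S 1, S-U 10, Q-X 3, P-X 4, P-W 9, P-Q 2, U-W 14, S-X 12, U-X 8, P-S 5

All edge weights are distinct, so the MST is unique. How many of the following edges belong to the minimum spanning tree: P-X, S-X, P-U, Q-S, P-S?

Sort edges by weight, then run Kruskal:
Q-S (1): add. Components now {P} {Q,S} {X} {U} {W}
P-Q (2): add. Components now {P,Q,S} {X} {U} {W}
Q-X (3): add. Components now {P,Q,S,X} {U} {W}
P-X (4): skip — P and X already connected.
P-S (5): skip — P and S already connected.
U-X (8): add. Components now {P,Q,S,U,X} {W}
P-W (9): add. Components now {P,Q,S,U,W,X}
MST edge set: {Q-S, P-Q, Q-X, U-X, P-W}.
Of the listed edges, {Q-S} are in the MST → 1.

1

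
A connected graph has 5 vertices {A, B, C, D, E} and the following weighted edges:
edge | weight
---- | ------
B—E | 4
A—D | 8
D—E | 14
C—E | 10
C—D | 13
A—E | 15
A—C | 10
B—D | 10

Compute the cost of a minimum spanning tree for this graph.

32

Kruskal: consider edges lightest-first.
B—E (4): add — endpoints in different components.
A—D (8): add — endpoints in different components.
A—C (10): add — endpoints in different components.
B—D (10): add — endpoints in different components.
MST edges: B—E, A—D, A—C, B—D; total weight 4+8+10+10 = 32.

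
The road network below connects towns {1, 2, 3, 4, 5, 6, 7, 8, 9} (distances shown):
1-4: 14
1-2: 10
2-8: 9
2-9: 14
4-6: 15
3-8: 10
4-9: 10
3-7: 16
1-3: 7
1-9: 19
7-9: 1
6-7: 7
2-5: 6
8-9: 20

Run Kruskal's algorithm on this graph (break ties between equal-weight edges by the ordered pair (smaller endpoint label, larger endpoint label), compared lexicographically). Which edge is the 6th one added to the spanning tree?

Kruskal's algorithm — process edges by increasing weight (ties by edge label):
7-9 (1): add — endpoints in different components.
2-5 (6): add — endpoints in different components.
1-3 (7): add — endpoints in different components.
6-7 (7): add — endpoints in different components.
2-8 (9): add — endpoints in different components.
1-2 (10): add — endpoints in different components.
3-8 (10): skip — 3 and 8 already connected.
4-9 (10): add — endpoints in different components.
1-4 (14): add — endpoints in different components.
The 6th edge added is 1-2.

1-2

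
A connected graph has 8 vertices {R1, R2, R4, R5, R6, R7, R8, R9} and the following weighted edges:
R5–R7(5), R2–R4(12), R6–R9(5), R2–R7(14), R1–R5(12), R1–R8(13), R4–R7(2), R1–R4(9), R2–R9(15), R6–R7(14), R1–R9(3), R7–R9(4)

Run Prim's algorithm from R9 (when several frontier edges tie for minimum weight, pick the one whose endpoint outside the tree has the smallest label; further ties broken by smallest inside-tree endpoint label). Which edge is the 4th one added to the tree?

R5-R7

Grow the tree from R9 using Prim:
Step 1: frontier [R1–R9 3, R7–R9 4, R6–R9 5, R2–R9 15] → take R1–R9 (3); add R1.
Step 2: frontier [R1–R4 9, R1–R5 12, R1–R8 13, R7–R9 4, R6–R9 5, R2–R9 15] → take R7–R9 (4); add R7.
Step 3: frontier [R1–R4 9, R1–R5 12, R1–R8 13, R4–R7 2, R5–R7 5, R2–R7 14, R6–R7 14, R6–R9 5, R2–R9 15] → take R4–R7 (2); add R4.
Step 4: frontier [R1–R5 12, R1–R8 13, R2–R4 12, R5–R7 5, R2–R7 14, R6–R7 14, R6–R9 5, R2–R9 15] → take R5–R7 (5); add R5.
Step 5: frontier [R1–R8 13, R2–R4 12, R2–R7 14, R6–R7 14, R6–R9 5, R2–R9 15] → take R6–R9 (5); add R6.
Step 6: frontier [R1–R8 13, R2–R4 12, R2–R7 14, R2–R9 15] → take R2–R4 (12); add R2.
Step 7: frontier [R1–R8 13] → take R1–R8 (13); add R8.
The 4th edge added is R5–R7.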